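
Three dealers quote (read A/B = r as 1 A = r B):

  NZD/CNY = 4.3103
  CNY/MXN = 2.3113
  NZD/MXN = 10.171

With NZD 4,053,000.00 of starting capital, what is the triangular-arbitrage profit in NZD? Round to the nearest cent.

Profitable loop is NZD → MXN → CNY → NZD:
NZD 4,053,000.00 × 10.171 = MXN 41,223,063.00
MXN 41,223,063.00 ÷ 2.3113 = CNY 17,835,444.56
CNY 17,835,444.56 ÷ 4.3103 = NZD 4,137,866.17
Profit = NZD 4,137,866.17 − NZD 4,053,000.00

Profit: NZD 84,866.17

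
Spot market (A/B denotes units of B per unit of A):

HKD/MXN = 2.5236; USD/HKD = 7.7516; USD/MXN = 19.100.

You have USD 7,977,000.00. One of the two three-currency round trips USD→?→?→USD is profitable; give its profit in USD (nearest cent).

Profit: USD 192,925.52

Profitable loop is USD → HKD → MXN → USD:
USD 7,977,000.00 × 7.7516 = HKD 61,834,513.20
HKD 61,834,513.20 × 2.5236 = MXN 156,045,577.51
MXN 156,045,577.51 ÷ 19.100 = USD 8,169,925.52
Profit = USD 8,169,925.52 − USD 7,977,000.00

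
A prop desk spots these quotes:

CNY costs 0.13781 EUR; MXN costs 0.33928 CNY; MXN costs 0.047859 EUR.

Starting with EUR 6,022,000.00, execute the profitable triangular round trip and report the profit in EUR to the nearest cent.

Profit: EUR 142,039.02

Profitable loop is EUR → CNY → MXN → EUR:
EUR 6,022,000.00 ÷ 0.13781 = CNY 43,697,844.86
CNY 43,697,844.86 ÷ 0.33928 = MXN 128,795,817.20
MXN 128,795,817.20 × 0.047859 = EUR 6,164,039.02
Profit = EUR 6,164,039.02 − EUR 6,022,000.00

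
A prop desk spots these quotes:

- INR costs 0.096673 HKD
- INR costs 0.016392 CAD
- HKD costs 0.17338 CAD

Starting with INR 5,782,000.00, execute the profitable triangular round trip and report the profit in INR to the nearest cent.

Profitable loop is INR → HKD → CAD → INR:
INR 5,782,000.00 × 0.096673 = HKD 558,963.29
HKD 558,963.29 × 0.17338 = CAD 96,913.05
CAD 96,913.05 ÷ 0.016392 = INR 5,912,216.60
Profit = INR 5,912,216.60 − INR 5,782,000.00

Profit: INR 130,216.60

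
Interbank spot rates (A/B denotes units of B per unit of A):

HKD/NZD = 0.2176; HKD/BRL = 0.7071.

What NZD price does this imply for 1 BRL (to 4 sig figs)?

1 BRL ÷ 0.7071 = 1.41423 HKD
1.41423 HKD × 0.2176 = 0.307736 NZD

BRL/NZD = 0.3077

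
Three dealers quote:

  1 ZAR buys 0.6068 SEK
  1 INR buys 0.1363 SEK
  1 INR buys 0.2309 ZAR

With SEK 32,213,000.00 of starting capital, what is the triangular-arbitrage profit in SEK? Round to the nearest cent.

Profitable loop is SEK → INR → ZAR → SEK:
SEK 32,213,000.00 ÷ 0.1363 = INR 236,338,958.18
INR 236,338,958.18 × 0.2309 = ZAR 54,570,665.44
ZAR 54,570,665.44 × 0.6068 = SEK 33,113,479.79
Profit = SEK 33,113,479.79 − SEK 32,213,000.00

Profit: SEK 900,479.79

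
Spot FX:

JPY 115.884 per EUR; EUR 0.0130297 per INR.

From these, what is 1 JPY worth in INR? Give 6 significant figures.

1 JPY ÷ 115.884 = 0.00862932 EUR
0.00862932 EUR ÷ 0.0130297 = 0.662281 INR

JPY/INR = 0.662281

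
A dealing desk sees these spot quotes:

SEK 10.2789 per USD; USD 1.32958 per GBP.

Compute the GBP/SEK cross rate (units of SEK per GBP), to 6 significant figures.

GBP/SEK = 13.6666

1 GBP × 1.32958 = 1.32958 USD
1.32958 USD × 10.2789 = 13.6666 SEK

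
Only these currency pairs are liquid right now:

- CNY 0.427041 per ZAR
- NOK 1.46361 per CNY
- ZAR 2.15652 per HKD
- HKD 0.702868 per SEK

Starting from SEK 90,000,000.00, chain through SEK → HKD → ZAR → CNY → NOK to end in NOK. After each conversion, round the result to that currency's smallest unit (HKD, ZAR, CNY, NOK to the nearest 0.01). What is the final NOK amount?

NOK 85,263,805.55

SEK 90,000,000.00 × 0.702868 = HKD 63,258,120.00
HKD 63,258,120.00 × 2.15652 = ZAR 136,417,400.94
ZAR 136,417,400.94 × 0.427041 = CNY 58,255,823.31
CNY 58,255,823.31 × 1.46361 = NOK 85,263,805.55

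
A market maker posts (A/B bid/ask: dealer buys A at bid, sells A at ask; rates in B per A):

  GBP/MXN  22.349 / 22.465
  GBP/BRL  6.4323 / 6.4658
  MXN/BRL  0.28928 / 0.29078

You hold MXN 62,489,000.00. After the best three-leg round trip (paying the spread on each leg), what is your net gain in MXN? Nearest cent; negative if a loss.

Best loop MXN → BRL → GBP → MXN:
MXN 62,489,000.00 × 0.28928 (sell MXN at bid) = BRL 18,076,817.92
BRL 18,076,817.92 ÷ 6.4658 (buy GBP at ask) = GBP 2,795,758.90
GBP 2,795,758.90 × 22.349 (sell GBP at bid) = MXN 62,482,415.74

Net result: MXN -6,584.26 (no profitable arbitrage after spreads)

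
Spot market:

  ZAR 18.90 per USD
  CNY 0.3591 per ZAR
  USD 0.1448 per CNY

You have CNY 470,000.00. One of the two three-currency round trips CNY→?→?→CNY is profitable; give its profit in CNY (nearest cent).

Profitable loop is CNY → ZAR → USD → CNY:
CNY 470,000.00 ÷ 0.3591 = ZAR 1,308,827.62
ZAR 1,308,827.62 ÷ 18.90 = USD 69,250.14
USD 69,250.14 ÷ 0.1448 = CNY 478,246.82
Profit = CNY 478,246.82 − CNY 470,000.00

Profit: CNY 8,246.82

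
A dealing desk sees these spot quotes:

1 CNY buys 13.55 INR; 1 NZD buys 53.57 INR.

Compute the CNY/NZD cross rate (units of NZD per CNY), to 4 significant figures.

CNY/NZD = 0.2529

1 CNY × 13.55 = 13.55 INR
13.55 INR ÷ 53.57 = 0.25294 NZD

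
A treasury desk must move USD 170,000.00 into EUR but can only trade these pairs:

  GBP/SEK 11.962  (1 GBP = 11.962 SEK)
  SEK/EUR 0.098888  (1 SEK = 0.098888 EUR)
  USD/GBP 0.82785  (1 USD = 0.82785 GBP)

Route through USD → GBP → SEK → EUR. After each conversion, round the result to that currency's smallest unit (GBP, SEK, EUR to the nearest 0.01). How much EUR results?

USD 170,000.00 × 0.82785 = GBP 140,734.50
GBP 140,734.50 × 11.962 = SEK 1,683,466.09
SEK 1,683,466.09 × 0.098888 = EUR 166,474.59

EUR 166,474.59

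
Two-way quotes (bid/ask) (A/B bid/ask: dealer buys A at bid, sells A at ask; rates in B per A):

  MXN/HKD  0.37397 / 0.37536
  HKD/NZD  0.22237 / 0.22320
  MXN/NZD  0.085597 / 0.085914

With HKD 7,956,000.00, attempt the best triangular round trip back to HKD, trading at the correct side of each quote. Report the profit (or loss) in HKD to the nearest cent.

Best loop HKD → MXN → NZD → HKD:
HKD 7,956,000.00 ÷ 0.37536 (buy MXN at ask) = MXN 21,195,652.17
MXN 21,195,652.17 × 0.085597 (sell MXN at bid) = NZD 1,814,284.24
NZD 1,814,284.24 ÷ 0.22320 (buy HKD at ask) = HKD 8,128,513.62

Net profit: HKD 172,513.62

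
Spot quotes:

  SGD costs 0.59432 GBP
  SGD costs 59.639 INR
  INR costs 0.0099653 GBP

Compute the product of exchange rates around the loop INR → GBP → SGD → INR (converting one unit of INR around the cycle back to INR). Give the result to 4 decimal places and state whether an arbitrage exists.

1.0000 (no arbitrage)

Around INR → GBP → SGD → INR: 1 × 0.0099653 ÷ 0.59432 × 59.639 = 1.000001
Product ≈ 1 (deviation 0.000%, within rounding noise).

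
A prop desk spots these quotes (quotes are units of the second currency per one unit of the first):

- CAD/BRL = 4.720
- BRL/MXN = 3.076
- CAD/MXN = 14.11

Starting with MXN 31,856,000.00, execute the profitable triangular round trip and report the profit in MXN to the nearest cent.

Profit: MXN 922,762.89

Profitable loop is MXN → CAD → BRL → MXN:
MXN 31,856,000.00 ÷ 14.11 = CAD 2,257,689.58
CAD 2,257,689.58 × 4.720 = BRL 10,656,294.83
BRL 10,656,294.83 × 3.076 = MXN 32,778,762.89
Profit = MXN 32,778,762.89 − MXN 31,856,000.00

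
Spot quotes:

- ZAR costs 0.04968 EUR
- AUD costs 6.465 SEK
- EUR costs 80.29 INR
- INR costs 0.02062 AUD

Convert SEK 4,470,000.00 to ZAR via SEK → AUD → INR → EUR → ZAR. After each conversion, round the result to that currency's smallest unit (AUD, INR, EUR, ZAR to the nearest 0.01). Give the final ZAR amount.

SEK 4,470,000.00 ÷ 6.465 = AUD 691,415.31
AUD 691,415.31 ÷ 0.02062 = INR 33,531,295.34
INR 33,531,295.34 ÷ 80.29 = EUR 417,627.29
EUR 417,627.29 ÷ 0.04968 = ZAR 8,406,346.42

ZAR 8,406,346.42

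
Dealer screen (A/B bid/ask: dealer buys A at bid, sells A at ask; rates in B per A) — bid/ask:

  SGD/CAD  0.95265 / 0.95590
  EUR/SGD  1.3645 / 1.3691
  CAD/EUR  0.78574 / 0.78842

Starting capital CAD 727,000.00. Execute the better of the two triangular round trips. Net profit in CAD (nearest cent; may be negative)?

Best loop CAD → EUR → SGD → CAD:
CAD 727,000.00 × 0.78574 (sell CAD at bid) = EUR 571,232.98
EUR 571,232.98 × 1.3645 (sell EUR at bid) = SGD 779,447.40
SGD 779,447.40 × 0.95265 (sell SGD at bid) = CAD 742,540.57

Net profit: CAD 15,540.57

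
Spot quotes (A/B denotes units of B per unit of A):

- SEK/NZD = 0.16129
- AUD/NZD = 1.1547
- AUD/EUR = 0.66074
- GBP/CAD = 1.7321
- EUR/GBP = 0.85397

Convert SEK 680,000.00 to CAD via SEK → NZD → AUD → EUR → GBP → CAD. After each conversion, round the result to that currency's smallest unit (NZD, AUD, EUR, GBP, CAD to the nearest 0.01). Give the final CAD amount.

CAD 92,831.09

SEK 680,000.00 × 0.16129 = NZD 109,677.20
NZD 109,677.20 ÷ 1.1547 = AUD 94,983.29
AUD 94,983.29 × 0.66074 = EUR 62,759.26
EUR 62,759.26 × 0.85397 = GBP 53,594.53
GBP 53,594.53 × 1.7321 = CAD 92,831.09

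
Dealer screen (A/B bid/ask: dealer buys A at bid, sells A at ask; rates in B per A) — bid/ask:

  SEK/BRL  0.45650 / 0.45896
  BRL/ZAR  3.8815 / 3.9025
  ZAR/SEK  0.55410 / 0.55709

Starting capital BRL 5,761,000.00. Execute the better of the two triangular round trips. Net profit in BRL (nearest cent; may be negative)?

Best loop BRL → SEK → ZAR → BRL:
BRL 5,761,000.00 ÷ 0.45896 (buy SEK at ask) = SEK 12,552,292.14
SEK 12,552,292.14 ÷ 0.55709 (buy ZAR at ask) = ZAR 22,531,892.76
ZAR 22,531,892.76 ÷ 3.9025 (buy BRL at ask) = BRL 5,773,707.31

Net profit: BRL 12,707.31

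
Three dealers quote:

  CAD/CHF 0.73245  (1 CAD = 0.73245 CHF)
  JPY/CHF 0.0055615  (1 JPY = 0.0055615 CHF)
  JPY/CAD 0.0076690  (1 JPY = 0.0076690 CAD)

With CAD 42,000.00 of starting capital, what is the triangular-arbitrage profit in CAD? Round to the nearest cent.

Profitable loop is CAD → CHF → JPY → CAD:
CAD 42,000.00 × 0.73245 = CHF 30,762.90
CHF 30,762.90 ÷ 0.0055615 = JPY 5,531,403
JPY 5,531,403 × 0.0076690 = CAD 42,420.33
Profit = CAD 42,420.33 − CAD 42,000.00

Profit: CAD 420.33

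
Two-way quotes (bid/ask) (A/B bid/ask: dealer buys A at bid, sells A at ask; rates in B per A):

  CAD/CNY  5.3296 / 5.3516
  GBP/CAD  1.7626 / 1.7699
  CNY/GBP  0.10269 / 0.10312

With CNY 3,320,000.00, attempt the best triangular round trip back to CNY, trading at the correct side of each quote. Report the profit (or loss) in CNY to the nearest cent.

Net profit: CNY 79,091.11

Best loop CNY → CAD → GBP → CNY:
CNY 3,320,000.00 ÷ 5.3516 (buy CAD at ask) = CAD 620,375.21
CAD 620,375.21 ÷ 1.7699 (buy GBP at ask) = GBP 350,514.27
GBP 350,514.27 ÷ 0.10312 (buy CNY at ask) = CNY 3,399,091.11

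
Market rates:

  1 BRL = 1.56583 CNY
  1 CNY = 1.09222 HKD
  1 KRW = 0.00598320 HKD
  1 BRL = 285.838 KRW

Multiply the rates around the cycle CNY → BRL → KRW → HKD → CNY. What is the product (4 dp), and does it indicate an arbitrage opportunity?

Around CNY → BRL → KRW → HKD → CNY: 1 ÷ 1.56583 × 285.838 × 0.00598320 ÷ 1.09222 = 0.999997
Product ≈ 1 (deviation 0.000%, within rounding noise).

1.0000 (no arbitrage)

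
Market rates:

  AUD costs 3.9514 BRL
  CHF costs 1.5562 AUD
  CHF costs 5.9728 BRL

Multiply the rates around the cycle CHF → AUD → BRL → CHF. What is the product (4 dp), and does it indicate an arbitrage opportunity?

1.0295 (arbitrage exists)

Around CHF → AUD → BRL → CHF: 1 × 1.5562 × 3.9514 ÷ 5.9728 = 1.029529
Product > 1; profitable direction is CHF → AUD → BRL → CHF.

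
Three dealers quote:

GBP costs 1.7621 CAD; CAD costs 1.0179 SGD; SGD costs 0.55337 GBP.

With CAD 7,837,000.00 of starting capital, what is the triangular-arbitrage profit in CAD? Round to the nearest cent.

Profitable loop is CAD → GBP → SGD → CAD:
CAD 7,837,000.00 ÷ 1.7621 = GBP 4,447,534.19
GBP 4,447,534.19 ÷ 0.55337 = SGD 8,037,179.81
SGD 8,037,179.81 ÷ 1.0179 = CAD 7,895,844.20
Profit = CAD 7,895,844.20 − CAD 7,837,000.00

Profit: CAD 58,844.20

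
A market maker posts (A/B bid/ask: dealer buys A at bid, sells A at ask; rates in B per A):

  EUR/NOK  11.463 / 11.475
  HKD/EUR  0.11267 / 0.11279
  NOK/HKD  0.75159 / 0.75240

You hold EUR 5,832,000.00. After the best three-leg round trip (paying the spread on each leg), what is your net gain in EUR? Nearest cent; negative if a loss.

Best loop EUR → HKD → NOK → EUR:
EUR 5,832,000.00 ÷ 0.11279 (buy HKD at ask) = HKD 51,706,711.59
HKD 51,706,711.59 ÷ 0.75240 (buy NOK at ask) = NOK 68,722,370.53
NOK 68,722,370.53 ÷ 11.475 (buy EUR at ask) = EUR 5,988,877.61

Net profit: EUR 156,877.61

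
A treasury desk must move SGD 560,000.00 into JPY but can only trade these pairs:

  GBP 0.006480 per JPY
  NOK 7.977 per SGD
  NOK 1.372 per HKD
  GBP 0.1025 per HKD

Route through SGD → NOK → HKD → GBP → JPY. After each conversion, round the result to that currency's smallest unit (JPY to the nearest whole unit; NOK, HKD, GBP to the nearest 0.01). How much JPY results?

JPY 51,501,795

SGD 560,000.00 × 7.977 = NOK 4,467,120.00
NOK 4,467,120.00 ÷ 1.372 = HKD 3,255,918.37
HKD 3,255,918.37 × 0.1025 = GBP 333,731.63
GBP 333,731.63 ÷ 0.006480 = JPY 51,501,795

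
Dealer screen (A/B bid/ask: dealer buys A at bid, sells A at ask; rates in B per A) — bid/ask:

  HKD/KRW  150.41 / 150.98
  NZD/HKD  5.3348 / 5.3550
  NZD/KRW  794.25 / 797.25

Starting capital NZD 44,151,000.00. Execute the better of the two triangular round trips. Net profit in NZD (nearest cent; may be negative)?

Net profit: NZD 285,604.94

Best loop NZD → HKD → KRW → NZD:
NZD 44,151,000.00 × 5.3348 (sell NZD at bid) = HKD 235,536,754.80
HKD 235,536,754.80 × 150.41 (sell HKD at bid) = KRW 35,427,083,289
KRW 35,427,083,289 ÷ 797.25 (buy NZD at ask) = NZD 44,436,604.94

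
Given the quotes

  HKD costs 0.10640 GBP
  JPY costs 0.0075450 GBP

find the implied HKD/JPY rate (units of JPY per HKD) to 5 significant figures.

1 HKD × 0.10640 = 0.1064 GBP
0.1064 GBP ÷ 0.0075450 = 14.1021 JPY

HKD/JPY = 14.102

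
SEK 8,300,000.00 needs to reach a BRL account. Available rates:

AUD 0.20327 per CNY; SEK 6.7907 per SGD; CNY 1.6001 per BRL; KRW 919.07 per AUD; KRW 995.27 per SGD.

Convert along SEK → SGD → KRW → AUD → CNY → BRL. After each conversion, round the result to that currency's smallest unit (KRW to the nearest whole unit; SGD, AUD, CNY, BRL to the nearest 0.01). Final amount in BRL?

SEK 8,300,000.00 ÷ 6.7907 = SGD 1,222,259.86
SGD 1,222,259.86 × 995.27 = KRW 1,216,478,571
KRW 1,216,478,571 ÷ 919.07 = AUD 1,323,597.30
AUD 1,323,597.30 ÷ 0.20327 = CNY 6,511,523.10
CNY 6,511,523.10 ÷ 1.6001 = BRL 4,069,447.60

BRL 4,069,447.60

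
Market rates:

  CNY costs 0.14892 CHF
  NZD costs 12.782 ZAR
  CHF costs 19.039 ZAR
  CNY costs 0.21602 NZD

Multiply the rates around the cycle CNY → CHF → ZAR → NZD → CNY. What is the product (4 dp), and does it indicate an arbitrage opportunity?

1.0268 (arbitrage exists)

Around CNY → CHF → ZAR → NZD → CNY: 1 × 0.14892 × 19.039 ÷ 12.782 ÷ 0.21602 = 1.026844
Product > 1; profitable direction is CNY → CHF → ZAR → NZD → CNY.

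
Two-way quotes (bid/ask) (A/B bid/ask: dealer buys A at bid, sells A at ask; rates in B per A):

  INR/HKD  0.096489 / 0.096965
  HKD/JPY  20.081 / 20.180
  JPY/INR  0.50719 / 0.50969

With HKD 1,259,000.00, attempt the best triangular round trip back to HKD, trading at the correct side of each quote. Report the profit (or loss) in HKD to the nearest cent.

Net profit: HKD 3,360.66

Best loop HKD → INR → JPY → HKD:
HKD 1,259,000.00 ÷ 0.096965 (buy INR at ask) = INR 12,984,066.42
INR 12,984,066.42 ÷ 0.50969 (buy JPY at ask) = JPY 25,474,438
JPY 25,474,438 ÷ 20.180 (buy HKD at ask) = HKD 1,262,360.66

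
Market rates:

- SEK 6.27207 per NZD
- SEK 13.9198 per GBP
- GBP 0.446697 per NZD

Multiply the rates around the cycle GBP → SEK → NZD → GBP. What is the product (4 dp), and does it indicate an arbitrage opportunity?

0.9914 (arbitrage exists)

Around GBP → SEK → NZD → GBP: 1 × 13.9198 ÷ 6.27207 × 0.446697 = 0.991369
Product < 1; profitable direction is GBP → NZD → SEK → GBP.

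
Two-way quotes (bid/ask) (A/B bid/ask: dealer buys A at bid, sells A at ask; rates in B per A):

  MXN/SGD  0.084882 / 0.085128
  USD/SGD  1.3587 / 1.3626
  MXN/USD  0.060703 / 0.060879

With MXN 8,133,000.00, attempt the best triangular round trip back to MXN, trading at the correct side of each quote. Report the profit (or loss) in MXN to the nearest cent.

Best loop MXN → SGD → USD → MXN:
MXN 8,133,000.00 × 0.084882 (sell MXN at bid) = SGD 690,345.31
SGD 690,345.31 ÷ 1.3626 (buy USD at ask) = USD 506,638.27
USD 506,638.27 ÷ 0.060879 (buy MXN at ask) = MXN 8,322,053.08

Net profit: MXN 189,053.08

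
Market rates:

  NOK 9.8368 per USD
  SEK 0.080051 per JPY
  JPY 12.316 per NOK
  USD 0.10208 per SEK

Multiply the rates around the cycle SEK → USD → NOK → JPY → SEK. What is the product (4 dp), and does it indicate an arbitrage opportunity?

Around SEK → USD → NOK → JPY → SEK: 1 × 0.10208 × 9.8368 × 12.316 × 0.080051 = 0.989990
Product < 1; profitable direction is SEK → JPY → NOK → USD → SEK.

0.9900 (arbitrage exists)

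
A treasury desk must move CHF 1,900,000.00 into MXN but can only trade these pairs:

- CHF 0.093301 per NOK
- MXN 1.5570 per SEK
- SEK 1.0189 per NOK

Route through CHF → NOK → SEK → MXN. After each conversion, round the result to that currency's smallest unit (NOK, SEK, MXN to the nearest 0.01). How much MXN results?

CHF 1,900,000.00 ÷ 0.093301 = NOK 20,364,197.60
NOK 20,364,197.60 × 1.0189 = SEK 20,749,080.93
SEK 20,749,080.93 × 1.5570 = MXN 32,306,319.01

MXN 32,306,319.01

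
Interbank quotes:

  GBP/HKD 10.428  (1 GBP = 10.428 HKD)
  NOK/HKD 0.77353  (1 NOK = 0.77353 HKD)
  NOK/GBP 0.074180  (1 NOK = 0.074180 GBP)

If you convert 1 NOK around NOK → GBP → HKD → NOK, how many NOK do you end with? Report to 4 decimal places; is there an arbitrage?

Around NOK → GBP → HKD → NOK: 1 × 0.074180 × 10.428 ÷ 0.77353 = 1.000025
Product ≈ 1 (deviation 0.002%, within rounding noise).

1.0000 (no arbitrage)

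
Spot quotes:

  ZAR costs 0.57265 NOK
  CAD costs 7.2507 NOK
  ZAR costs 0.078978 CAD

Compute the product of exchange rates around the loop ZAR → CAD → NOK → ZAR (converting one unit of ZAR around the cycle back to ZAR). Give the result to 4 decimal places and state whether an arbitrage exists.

Around ZAR → CAD → NOK → ZAR: 1 × 0.078978 × 7.2507 ÷ 0.57265 = 0.999993
Product ≈ 1 (deviation 0.001%, within rounding noise).

1.0000 (no arbitrage)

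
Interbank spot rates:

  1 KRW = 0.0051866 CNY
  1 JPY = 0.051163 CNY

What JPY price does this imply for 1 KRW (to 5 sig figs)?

1 KRW × 0.0051866 = 0.0051866 CNY
0.0051866 CNY ÷ 0.051163 = 0.101374 JPY

KRW/JPY = 0.10137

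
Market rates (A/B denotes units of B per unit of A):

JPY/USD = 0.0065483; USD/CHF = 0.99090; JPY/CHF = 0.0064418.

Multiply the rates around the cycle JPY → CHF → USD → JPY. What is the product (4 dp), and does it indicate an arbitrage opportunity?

0.9928 (arbitrage exists)

Around JPY → CHF → USD → JPY: 1 × 0.0064418 ÷ 0.99090 ÷ 0.0065483 = 0.992770
Product < 1; profitable direction is JPY → USD → CHF → JPY.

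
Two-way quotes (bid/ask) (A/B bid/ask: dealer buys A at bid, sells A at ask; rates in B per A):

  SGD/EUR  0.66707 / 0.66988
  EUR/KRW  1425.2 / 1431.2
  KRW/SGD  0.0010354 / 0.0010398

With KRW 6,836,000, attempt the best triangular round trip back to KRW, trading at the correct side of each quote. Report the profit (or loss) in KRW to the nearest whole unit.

Net profit: KRW 21,328

Best loop KRW → EUR → SGD → KRW:
KRW 6,836,000 ÷ 1431.2 (buy EUR at ask) = EUR 4,776.41
EUR 4,776.41 ÷ 0.66988 (buy SGD at ask) = SGD 7,130.25
SGD 7,130.25 ÷ 0.0010398 (buy KRW at ask) = KRW 6,857,328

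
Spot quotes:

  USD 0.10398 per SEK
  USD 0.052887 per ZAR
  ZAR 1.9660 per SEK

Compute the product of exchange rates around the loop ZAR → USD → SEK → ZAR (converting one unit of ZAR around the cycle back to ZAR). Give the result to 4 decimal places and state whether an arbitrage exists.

1.0000 (no arbitrage)

Around ZAR → USD → SEK → ZAR: 1 × 0.052887 ÷ 0.10398 × 1.9660 = 0.999960
Product ≈ 1 (deviation 0.004%, within rounding noise).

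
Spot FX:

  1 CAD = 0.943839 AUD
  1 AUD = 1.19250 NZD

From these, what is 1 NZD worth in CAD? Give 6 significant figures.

NZD/CAD = 0.888472

1 NZD ÷ 1.19250 = 0.838574 AUD
0.838574 AUD ÷ 0.943839 = 0.888472 CAD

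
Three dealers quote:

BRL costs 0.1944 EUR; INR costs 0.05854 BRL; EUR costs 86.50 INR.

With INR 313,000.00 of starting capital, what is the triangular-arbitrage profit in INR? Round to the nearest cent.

Profit: INR 4,964.95

Profitable loop is INR → EUR → BRL → INR:
INR 313,000.00 ÷ 86.50 = EUR 3,618.50
EUR 3,618.50 ÷ 0.1944 = BRL 18,613.67
BRL 18,613.67 ÷ 0.05854 = INR 317,964.95
Profit = INR 317,964.95 − INR 313,000.00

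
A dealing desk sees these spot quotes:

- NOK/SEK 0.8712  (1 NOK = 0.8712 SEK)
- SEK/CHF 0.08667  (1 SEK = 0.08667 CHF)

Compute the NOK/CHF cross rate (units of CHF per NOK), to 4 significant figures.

1 NOK × 0.8712 = 0.8712 SEK
0.8712 SEK × 0.08667 = 0.0755069 CHF

NOK/CHF = 0.07551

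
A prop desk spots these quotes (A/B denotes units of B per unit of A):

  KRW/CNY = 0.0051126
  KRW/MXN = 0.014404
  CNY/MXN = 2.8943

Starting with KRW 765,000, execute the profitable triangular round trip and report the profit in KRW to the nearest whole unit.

Profitable loop is KRW → CNY → MXN → KRW:
KRW 765,000 × 0.0051126 = CNY 3,911.14
CNY 3,911.14 × 2.8943 = MXN 11,320.01
MXN 11,320.01 ÷ 0.014404 = KRW 785,893
Profit = KRW 785,893 − KRW 765,000

Profit: KRW 20,893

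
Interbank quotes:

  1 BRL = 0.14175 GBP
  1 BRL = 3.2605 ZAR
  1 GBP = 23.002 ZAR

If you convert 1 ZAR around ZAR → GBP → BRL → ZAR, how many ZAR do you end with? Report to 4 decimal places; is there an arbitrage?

Around ZAR → GBP → BRL → ZAR: 1 ÷ 23.002 ÷ 0.14175 × 3.2605 = 0.999990
Product ≈ 1 (deviation 0.001%, within rounding noise).

1.0000 (no arbitrage)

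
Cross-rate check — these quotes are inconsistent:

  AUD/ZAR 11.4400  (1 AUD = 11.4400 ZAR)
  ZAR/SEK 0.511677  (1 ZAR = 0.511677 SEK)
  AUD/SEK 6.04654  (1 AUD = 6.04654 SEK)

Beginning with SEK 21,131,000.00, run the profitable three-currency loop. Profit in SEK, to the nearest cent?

Profit: SEK 696,553.43

Profitable loop is SEK → ZAR → AUD → SEK:
SEK 21,131,000.00 ÷ 0.511677 = ZAR 41,297,537.31
ZAR 41,297,537.31 ÷ 11.4400 = AUD 3,609,924.59
AUD 3,609,924.59 × 6.04654 = SEK 21,827,553.43
Profit = SEK 21,827,553.43 − SEK 21,131,000.00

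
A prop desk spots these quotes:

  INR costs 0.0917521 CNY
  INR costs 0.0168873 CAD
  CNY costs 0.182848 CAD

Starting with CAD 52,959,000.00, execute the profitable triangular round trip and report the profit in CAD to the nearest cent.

Profit: CAD 349,169.15

Profitable loop is CAD → CNY → INR → CAD:
CAD 52,959,000.00 ÷ 0.182848 = CNY 289,634,012.95
CNY 289,634,012.95 ÷ 0.0917521 = INR 3,156,701,731.63
INR 3,156,701,731.63 × 0.0168873 = CAD 53,308,169.15
Profit = CAD 53,308,169.15 − CAD 52,959,000.00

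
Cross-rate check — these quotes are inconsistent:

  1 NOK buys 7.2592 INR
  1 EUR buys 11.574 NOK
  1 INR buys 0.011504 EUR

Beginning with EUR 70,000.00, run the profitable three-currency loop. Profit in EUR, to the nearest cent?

Profit: EUR 2,423.07

Profitable loop is EUR → INR → NOK → EUR:
EUR 70,000.00 ÷ 0.011504 = INR 6,084,840.06
INR 6,084,840.06 ÷ 7.2592 = NOK 838,224.61
NOK 838,224.61 ÷ 11.574 = EUR 72,423.07
Profit = EUR 72,423.07 − EUR 70,000.00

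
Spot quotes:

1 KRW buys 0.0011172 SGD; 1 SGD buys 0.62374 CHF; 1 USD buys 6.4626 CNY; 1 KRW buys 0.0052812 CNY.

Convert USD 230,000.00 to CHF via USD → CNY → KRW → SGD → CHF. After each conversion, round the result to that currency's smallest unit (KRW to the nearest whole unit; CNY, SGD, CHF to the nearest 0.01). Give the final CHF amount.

CHF 196,126.83

USD 230,000.00 × 6.4626 = CNY 1,486,398.00
CNY 1,486,398.00 ÷ 0.0052812 = KRW 281,450,807
KRW 281,450,807 × 0.0011172 = SGD 314,436.84
SGD 314,436.84 × 0.62374 = CHF 196,126.83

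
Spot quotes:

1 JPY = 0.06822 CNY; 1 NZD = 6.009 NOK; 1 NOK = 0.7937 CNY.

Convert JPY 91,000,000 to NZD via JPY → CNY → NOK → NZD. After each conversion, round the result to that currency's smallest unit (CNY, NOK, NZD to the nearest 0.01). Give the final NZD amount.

NZD 1,301,650.90

JPY 91,000,000 × 0.06822 = CNY 6,208,020.00
CNY 6,208,020.00 ÷ 0.7937 = NOK 7,821,620.26
NOK 7,821,620.26 ÷ 6.009 = NZD 1,301,650.90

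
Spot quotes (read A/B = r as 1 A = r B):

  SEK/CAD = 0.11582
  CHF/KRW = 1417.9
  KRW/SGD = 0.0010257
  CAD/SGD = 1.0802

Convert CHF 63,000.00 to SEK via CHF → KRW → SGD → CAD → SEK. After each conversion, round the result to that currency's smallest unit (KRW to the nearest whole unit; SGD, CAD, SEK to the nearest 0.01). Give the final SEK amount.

SEK 732,350.11

CHF 63,000.00 × 1417.9 = KRW 89,327,700
KRW 89,327,700 × 0.0010257 = SGD 91,623.42
SGD 91,623.42 ÷ 1.0802 = CAD 84,820.79
CAD 84,820.79 ÷ 0.11582 = SEK 732,350.11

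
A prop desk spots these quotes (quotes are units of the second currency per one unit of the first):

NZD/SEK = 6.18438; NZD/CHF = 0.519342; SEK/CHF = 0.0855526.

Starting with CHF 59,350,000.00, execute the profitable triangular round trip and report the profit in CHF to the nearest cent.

Profitable loop is CHF → NZD → SEK → CHF:
CHF 59,350,000.00 ÷ 0.519342 = NZD 114,279,222.55
NZD 114,279,222.55 × 6.18438 = SEK 706,746,138.38
SEK 706,746,138.38 × 0.0855526 = CHF 60,463,969.68
Profit = CHF 60,463,969.68 − CHF 59,350,000.00

Profit: CHF 1,113,969.68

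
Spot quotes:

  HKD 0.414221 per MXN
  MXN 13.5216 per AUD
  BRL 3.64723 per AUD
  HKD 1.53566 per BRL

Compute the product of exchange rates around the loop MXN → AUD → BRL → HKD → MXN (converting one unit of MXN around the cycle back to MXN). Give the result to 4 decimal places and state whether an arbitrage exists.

Around MXN → AUD → BRL → HKD → MXN: 1 ÷ 13.5216 × 3.64723 × 1.53566 ÷ 0.414221 = 0.999995
Product ≈ 1 (deviation 0.000%, within rounding noise).

1.0000 (no arbitrage)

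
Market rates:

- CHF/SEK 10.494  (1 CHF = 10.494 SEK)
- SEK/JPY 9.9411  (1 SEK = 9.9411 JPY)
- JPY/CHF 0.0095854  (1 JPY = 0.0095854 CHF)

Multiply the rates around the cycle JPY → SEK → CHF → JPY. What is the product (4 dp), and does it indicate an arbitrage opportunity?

Around JPY → SEK → CHF → JPY: 1 ÷ 9.9411 ÷ 10.494 ÷ 0.0095854 = 1.000033
Product ≈ 1 (deviation 0.003%, within rounding noise).

1.0000 (no arbitrage)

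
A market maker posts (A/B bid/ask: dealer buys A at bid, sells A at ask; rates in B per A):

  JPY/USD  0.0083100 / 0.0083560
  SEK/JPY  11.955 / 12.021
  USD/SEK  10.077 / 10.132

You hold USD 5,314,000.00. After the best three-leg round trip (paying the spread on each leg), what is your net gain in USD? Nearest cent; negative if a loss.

Best loop USD → SEK → JPY → USD:
USD 5,314,000.00 × 10.077 (sell USD at bid) = SEK 53,549,178.00
SEK 53,549,178.00 × 11.955 (sell SEK at bid) = JPY 640,180,423
JPY 640,180,423 × 0.0083100 (sell JPY at bid) = USD 5,319,899.32

Net profit: USD 5,899.32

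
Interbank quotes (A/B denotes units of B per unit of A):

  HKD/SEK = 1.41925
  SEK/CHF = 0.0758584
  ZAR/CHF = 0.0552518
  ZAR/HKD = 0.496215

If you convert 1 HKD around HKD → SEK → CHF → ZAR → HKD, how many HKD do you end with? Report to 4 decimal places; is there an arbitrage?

Around HKD → SEK → CHF → ZAR → HKD: 1 × 1.41925 × 0.0758584 ÷ 0.0552518 × 0.496215 = 0.966910
Product < 1; profitable direction is HKD → ZAR → CHF → SEK → HKD.

0.9669 (arbitrage exists)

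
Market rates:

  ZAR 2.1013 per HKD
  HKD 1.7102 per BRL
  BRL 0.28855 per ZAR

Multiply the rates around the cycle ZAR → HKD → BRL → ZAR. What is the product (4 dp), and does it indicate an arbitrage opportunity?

Around ZAR → HKD → BRL → ZAR: 1 ÷ 2.1013 ÷ 1.7102 ÷ 0.28855 = 0.964371
Product < 1; profitable direction is ZAR → BRL → HKD → ZAR.

0.9644 (arbitrage exists)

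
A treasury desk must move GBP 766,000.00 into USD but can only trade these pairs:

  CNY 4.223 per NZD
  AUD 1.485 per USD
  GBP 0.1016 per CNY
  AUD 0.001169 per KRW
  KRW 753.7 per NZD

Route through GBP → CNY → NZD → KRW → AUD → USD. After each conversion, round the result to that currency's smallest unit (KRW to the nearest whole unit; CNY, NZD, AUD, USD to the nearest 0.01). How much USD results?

USD 1,059,255.08

GBP 766,000.00 ÷ 0.1016 = CNY 7,539,370.08
CNY 7,539,370.08 ÷ 4.223 = NZD 1,785,311.41
NZD 1,785,311.41 × 753.7 = KRW 1,345,589,210
KRW 1,345,589,210 × 0.001169 = AUD 1,572,993.79
AUD 1,572,993.79 ÷ 1.485 = USD 1,059,255.08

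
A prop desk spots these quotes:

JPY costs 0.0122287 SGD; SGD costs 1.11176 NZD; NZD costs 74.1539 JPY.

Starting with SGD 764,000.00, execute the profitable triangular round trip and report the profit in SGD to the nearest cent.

Profitable loop is SGD → NZD → JPY → SGD:
SGD 764,000.00 × 1.11176 = NZD 849,384.64
NZD 849,384.64 × 74.1539 = JPY 62,985,184
JPY 62,985,184 × 0.0122287 = SGD 770,226.92
Profit = SGD 770,226.92 − SGD 764,000.00

Profit: SGD 6,226.92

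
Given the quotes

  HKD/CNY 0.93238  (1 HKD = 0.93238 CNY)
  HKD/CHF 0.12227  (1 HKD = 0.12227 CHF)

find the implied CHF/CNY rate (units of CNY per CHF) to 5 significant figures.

CHF/CNY = 7.6256

1 CHF ÷ 0.12227 = 8.17862 HKD
8.17862 HKD × 0.93238 = 7.62558 CNY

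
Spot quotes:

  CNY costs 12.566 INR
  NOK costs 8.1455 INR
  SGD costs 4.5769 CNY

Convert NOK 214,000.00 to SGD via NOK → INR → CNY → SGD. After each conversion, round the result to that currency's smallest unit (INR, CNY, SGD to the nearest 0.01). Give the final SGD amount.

NOK 214,000.00 × 8.1455 = INR 1,743,137.00
INR 1,743,137.00 ÷ 12.566 = CNY 138,718.53
CNY 138,718.53 ÷ 4.5769 = SGD 30,308.40

SGD 30,308.40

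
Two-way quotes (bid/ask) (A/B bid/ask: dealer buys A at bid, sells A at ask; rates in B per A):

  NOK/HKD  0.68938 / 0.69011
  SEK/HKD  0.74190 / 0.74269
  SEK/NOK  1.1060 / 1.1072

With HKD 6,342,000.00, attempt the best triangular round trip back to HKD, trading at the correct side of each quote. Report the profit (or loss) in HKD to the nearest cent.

Best loop HKD → SEK → NOK → HKD:
HKD 6,342,000.00 ÷ 0.74269 (buy SEK at ask) = SEK 8,539,229.02
SEK 8,539,229.02 × 1.1060 (sell SEK at bid) = NOK 9,444,387.29
NOK 9,444,387.29 × 0.68938 (sell NOK at bid) = HKD 6,510,771.71

Net profit: HKD 168,771.71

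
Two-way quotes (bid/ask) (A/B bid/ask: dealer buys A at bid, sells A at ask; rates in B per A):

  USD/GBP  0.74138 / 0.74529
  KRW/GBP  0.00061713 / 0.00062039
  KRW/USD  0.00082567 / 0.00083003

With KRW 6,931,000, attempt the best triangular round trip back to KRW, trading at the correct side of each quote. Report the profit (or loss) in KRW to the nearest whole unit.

Net result: KRW -16,616 (no profitable arbitrage after spreads)

Best loop KRW → GBP → USD → KRW:
KRW 6,931,000 × 0.00061713 (sell KRW at bid) = GBP 4,277.33
GBP 4,277.33 ÷ 0.74529 (buy USD at ask) = USD 5,739.15
USD 5,739.15 ÷ 0.00083003 (buy KRW at ask) = KRW 6,914,384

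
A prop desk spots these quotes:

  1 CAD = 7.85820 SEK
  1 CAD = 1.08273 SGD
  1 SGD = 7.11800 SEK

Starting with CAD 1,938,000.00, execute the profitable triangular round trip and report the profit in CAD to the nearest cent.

Profitable loop is CAD → SEK → SGD → CAD:
CAD 1,938,000.00 × 7.85820 = SEK 15,229,191.60
SEK 15,229,191.60 ÷ 7.11800 = SGD 2,139,532.40
SGD 2,139,532.40 ÷ 1.08273 = CAD 1,976,053.49
Profit = CAD 1,976,053.49 − CAD 1,938,000.00

Profit: CAD 38,053.49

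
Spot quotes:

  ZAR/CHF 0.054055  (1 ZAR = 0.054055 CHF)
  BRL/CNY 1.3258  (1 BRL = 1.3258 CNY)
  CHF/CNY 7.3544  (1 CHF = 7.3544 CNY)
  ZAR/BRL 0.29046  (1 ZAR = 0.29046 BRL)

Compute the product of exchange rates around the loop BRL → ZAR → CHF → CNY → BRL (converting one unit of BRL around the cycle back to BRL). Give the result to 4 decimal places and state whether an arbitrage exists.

Around BRL → ZAR → CHF → CNY → BRL: 1 ÷ 0.29046 × 0.054055 × 7.3544 ÷ 1.3258 = 1.032331
Product > 1; profitable direction is BRL → ZAR → CHF → CNY → BRL.

1.0323 (arbitrage exists)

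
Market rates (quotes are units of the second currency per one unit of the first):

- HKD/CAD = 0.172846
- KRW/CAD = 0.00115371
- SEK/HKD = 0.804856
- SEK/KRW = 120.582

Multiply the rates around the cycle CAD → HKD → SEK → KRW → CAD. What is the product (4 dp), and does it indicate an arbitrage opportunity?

Around CAD → HKD → SEK → KRW → CAD: 1 ÷ 0.172846 ÷ 0.804856 × 120.582 × 0.00115371 = 1.000004
Product ≈ 1 (deviation 0.000%, within rounding noise).

1.0000 (no arbitrage)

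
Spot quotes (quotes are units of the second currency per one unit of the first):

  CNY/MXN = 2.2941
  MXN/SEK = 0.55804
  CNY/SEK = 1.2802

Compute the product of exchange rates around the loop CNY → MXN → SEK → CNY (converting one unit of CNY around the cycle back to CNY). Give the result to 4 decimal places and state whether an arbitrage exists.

1.0000 (no arbitrage)

Around CNY → MXN → SEK → CNY: 1 × 2.2941 × 0.55804 ÷ 1.2802 = 1.000000
Product ≈ 1 (deviation 0.000%, within rounding noise).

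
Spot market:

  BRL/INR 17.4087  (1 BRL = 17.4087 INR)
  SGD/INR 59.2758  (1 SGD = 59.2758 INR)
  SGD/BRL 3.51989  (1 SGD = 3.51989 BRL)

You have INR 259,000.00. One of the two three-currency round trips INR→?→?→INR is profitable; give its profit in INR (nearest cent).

Profit: INR 8,742.78

Profitable loop is INR → SGD → BRL → INR:
INR 259,000.00 ÷ 59.2758 = SGD 4,369.41
SGD 4,369.41 × 3.51989 = BRL 15,379.83
BRL 15,379.83 × 17.4087 = INR 267,742.78
Profit = INR 267,742.78 − INR 259,000.00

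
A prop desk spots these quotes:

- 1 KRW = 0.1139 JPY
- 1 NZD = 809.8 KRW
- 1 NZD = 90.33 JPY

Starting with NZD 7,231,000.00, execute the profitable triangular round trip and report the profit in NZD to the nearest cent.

Profitable loop is NZD → KRW → JPY → NZD:
NZD 7,231,000.00 × 809.8 = KRW 5,855,663,800
KRW 5,855,663,800 × 0.1139 = JPY 666,960,107
JPY 666,960,107 ÷ 90.33 = NZD 7,383,594.67
Profit = NZD 7,383,594.67 − NZD 7,231,000.00

Profit: NZD 152,594.67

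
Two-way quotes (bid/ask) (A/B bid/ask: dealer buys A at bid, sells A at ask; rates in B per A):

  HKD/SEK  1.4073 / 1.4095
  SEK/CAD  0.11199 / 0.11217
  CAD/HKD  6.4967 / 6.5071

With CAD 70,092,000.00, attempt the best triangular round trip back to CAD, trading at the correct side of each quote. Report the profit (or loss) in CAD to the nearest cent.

Net profit: CAD 1,675,397.43

Best loop CAD → HKD → SEK → CAD:
CAD 70,092,000.00 × 6.4967 (sell CAD at bid) = HKD 455,366,696.40
HKD 455,366,696.40 × 1.4073 (sell HKD at bid) = SEK 640,837,551.84
SEK 640,837,551.84 × 0.11199 (sell SEK at bid) = CAD 71,767,397.43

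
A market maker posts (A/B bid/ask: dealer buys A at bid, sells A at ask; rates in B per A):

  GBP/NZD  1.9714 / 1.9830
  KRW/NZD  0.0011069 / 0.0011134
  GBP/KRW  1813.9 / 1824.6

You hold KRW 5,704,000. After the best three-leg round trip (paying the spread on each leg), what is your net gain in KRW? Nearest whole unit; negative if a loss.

Best loop KRW → NZD → GBP → KRW:
KRW 5,704,000 × 0.0011069 (sell KRW at bid) = NZD 6,313.76
NZD 6,313.76 ÷ 1.9830 (buy GBP at ask) = GBP 3,183.94
GBP 3,183.94 × 1813.9 (sell GBP at bid) = KRW 5,775,353

Net profit: KRW 71,353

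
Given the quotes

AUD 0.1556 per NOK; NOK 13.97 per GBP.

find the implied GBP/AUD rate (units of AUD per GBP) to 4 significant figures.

1 GBP × 13.97 = 13.97 NOK
13.97 NOK × 0.1556 = 2.17373 AUD

GBP/AUD = 2.174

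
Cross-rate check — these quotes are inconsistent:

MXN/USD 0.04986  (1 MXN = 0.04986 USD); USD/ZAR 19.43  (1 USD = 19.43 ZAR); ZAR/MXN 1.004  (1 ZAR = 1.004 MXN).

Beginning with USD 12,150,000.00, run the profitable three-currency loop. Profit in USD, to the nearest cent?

Profit: USD 341,583.36

Profitable loop is USD → MXN → ZAR → USD:
USD 12,150,000.00 ÷ 0.04986 = MXN 243,682,310.47
MXN 243,682,310.47 ÷ 1.004 = ZAR 242,711,464.61
ZAR 242,711,464.61 ÷ 19.43 = USD 12,491,583.36
Profit = USD 12,491,583.36 − USD 12,150,000.00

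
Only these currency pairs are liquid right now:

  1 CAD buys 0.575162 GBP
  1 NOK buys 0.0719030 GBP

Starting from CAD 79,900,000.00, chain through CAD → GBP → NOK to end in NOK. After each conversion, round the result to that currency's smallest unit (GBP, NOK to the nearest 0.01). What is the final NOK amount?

CAD 79,900,000.00 × 0.575162 = GBP 45,955,443.80
GBP 45,955,443.80 ÷ 0.0719030 = NOK 639,131,104.40

NOK 639,131,104.40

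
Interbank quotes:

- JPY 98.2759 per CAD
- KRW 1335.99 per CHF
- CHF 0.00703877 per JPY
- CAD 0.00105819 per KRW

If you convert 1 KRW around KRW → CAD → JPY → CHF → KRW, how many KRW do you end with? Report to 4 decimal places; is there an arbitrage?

0.9779 (arbitrage exists)

Around KRW → CAD → JPY → CHF → KRW: 1 × 0.00105819 × 98.2759 × 0.00703877 × 1335.99 = 0.977937
Product < 1; profitable direction is KRW → CHF → JPY → CAD → KRW.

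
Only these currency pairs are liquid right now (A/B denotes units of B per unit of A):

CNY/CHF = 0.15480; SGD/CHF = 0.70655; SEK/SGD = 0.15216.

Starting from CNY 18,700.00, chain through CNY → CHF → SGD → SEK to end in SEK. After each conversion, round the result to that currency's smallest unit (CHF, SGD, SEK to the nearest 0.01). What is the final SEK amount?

CNY 18,700.00 × 0.15480 = CHF 2,894.76
CHF 2,894.76 ÷ 0.70655 = SGD 4,097.03
SGD 4,097.03 ÷ 0.15216 = SEK 26,925.80

SEK 26,925.80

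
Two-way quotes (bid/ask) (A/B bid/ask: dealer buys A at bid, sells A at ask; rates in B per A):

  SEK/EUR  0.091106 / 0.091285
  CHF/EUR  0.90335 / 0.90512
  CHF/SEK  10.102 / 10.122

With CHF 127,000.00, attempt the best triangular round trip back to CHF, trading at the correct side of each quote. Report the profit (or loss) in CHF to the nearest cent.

Best loop CHF → SEK → EUR → CHF:
CHF 127,000.00 × 10.102 (sell CHF at bid) = SEK 1,282,954.00
SEK 1,282,954.00 × 0.091106 (sell SEK at bid) = EUR 116,884.81
EUR 116,884.81 ÷ 0.90512 (buy CHF at ask) = CHF 129,137.36

Net profit: CHF 2,137.36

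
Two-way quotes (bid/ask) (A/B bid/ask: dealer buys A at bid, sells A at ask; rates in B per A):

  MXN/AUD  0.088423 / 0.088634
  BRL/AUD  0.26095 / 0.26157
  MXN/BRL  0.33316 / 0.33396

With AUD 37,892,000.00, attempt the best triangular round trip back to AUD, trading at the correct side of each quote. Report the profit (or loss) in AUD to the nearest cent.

Net profit: AUD 463,742.06

Best loop AUD → BRL → MXN → AUD:
AUD 37,892,000.00 ÷ 0.26157 (buy BRL at ask) = BRL 144,863,707.61
BRL 144,863,707.61 ÷ 0.33396 (buy MXN at ask) = MXN 433,775,624.66
MXN 433,775,624.66 × 0.088423 (sell MXN at bid) = AUD 38,355,742.06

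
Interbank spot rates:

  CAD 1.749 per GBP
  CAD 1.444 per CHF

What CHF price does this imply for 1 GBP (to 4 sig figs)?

1 GBP × 1.749 = 1.749 CAD
1.749 CAD ÷ 1.444 = 1.21122 CHF

GBP/CHF = 1.211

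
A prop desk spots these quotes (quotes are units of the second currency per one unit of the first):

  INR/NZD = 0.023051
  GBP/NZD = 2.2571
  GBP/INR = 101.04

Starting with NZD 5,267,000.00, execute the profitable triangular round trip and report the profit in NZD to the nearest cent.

Profitable loop is NZD → GBP → INR → NZD:
NZD 5,267,000.00 ÷ 2.2571 = GBP 2,333,525.32
GBP 2,333,525.32 × 101.04 = INR 235,779,398.34
INR 235,779,398.34 × 0.023051 = NZD 5,434,950.91
Profit = NZD 5,434,950.91 − NZD 5,267,000.00

Profit: NZD 167,950.91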